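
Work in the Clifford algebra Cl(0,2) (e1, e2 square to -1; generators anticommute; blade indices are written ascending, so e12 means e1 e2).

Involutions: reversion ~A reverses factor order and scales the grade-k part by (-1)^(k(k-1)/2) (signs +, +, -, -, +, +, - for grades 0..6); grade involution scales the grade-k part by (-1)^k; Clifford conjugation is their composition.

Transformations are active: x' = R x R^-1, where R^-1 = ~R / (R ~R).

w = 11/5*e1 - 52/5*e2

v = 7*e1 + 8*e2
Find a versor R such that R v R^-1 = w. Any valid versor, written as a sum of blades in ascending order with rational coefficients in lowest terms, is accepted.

R = v + w = 46/5*e1 - 12/5*e2 works: the equal norms (-113) guarantee its sandwich swaps v into w.
Answer: 46/5*e1 - 12/5*e2


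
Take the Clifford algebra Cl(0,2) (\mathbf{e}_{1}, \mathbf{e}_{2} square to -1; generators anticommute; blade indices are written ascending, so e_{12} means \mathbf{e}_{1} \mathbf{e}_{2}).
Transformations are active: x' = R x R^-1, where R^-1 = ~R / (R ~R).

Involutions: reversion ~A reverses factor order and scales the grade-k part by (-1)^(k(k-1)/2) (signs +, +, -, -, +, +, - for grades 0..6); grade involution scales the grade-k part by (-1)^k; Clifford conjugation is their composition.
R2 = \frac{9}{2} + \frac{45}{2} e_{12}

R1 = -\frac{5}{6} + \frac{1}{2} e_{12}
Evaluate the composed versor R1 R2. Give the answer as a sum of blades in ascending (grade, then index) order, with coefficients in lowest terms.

Distribute over the terms of R1 (each basis-blade product reordered to ascending indices, repeated generators contracted through their squares):
(-\frac{5}{6}) R2 = -\frac{15}{4} - \frac{75}{4} e_{12}
(\frac{1}{2} e_{12}) R2 = -\frac{45}{4} + \frac{9}{4} e_{12}
Summing the partial products and collecting blades:
Answer: -15 - \frac{33}{2} e_{12}


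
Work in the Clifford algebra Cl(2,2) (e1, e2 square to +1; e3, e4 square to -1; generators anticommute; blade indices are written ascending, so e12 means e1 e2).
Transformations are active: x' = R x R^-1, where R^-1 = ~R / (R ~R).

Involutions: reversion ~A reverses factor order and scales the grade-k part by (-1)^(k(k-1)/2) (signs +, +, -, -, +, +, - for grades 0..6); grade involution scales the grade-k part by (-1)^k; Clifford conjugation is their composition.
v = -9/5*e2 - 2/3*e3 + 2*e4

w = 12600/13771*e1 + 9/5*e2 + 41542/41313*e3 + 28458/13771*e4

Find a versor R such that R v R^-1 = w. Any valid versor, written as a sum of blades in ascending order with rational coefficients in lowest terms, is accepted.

Reasoning: v^2 = w^2 = -271/225 since conjugation preserves the quadratic form; R = v + w = 12600/13771*e1 + 14000/41313*e3 + 56000/13771*e4 is then valid when invertible, keeping its own part and reversing (v - w)/2.
Answer: 12600/13771*e1 + 14000/41313*e3 + 56000/13771*e4


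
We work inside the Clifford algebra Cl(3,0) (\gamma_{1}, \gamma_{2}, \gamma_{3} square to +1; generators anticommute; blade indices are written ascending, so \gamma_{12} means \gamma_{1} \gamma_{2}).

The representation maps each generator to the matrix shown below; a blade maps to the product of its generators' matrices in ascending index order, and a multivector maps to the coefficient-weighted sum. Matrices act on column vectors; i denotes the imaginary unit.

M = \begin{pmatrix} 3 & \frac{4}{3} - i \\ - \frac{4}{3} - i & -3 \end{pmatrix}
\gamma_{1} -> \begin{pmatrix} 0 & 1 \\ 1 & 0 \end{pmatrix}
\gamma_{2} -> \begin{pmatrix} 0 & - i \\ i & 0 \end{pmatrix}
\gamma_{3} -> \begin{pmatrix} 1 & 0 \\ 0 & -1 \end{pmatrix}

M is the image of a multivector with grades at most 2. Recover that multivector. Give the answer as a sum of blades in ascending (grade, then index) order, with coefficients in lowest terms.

Method: 1, rho(\gamma_{1}), rho(\gamma_{2}), rho(\gamma_{3}) form a trace-orthogonal basis of the 2x2 complex matrices (tr(X Y) = 2 if X = Y, else 0), so M = m0*1 + m1*rho(\gamma_{1}) + m2*rho(\gamma_{2}) + m3*rho(\gamma_{3}) with m0 = tr(M)/2 = 0, m1 = tr(M rho(\gamma_{1}))/2 = - i, m2 = tr(M rho(\gamma_{2}))/2 = \frac{4 i}{3}, m3 = tr(M rho(\gamma_{3}))/2 = 3.
Multiplying table entries, the bivector images are rho(\gamma_{12}) = i*rho(\gamma_{3}), rho(\gamma_{13}) = -i*rho(\gamma_{2}), rho(\gamma_{23}) = i*rho(\gamma_{1}); with real blade coefficients the real parts of m0..m3 are the coefficients of 1, \gamma_{1}, \gamma_{2}, \gamma_{3} and the imaginary parts give the bivectors (\gamma_{23}: Im m1, \gamma_{13}: -Im m2, \gamma_{12}: Im m3).
Answer: 3 \gamma_{3} - \frac{4}{3} \gamma_{13} - \gamma_{23}


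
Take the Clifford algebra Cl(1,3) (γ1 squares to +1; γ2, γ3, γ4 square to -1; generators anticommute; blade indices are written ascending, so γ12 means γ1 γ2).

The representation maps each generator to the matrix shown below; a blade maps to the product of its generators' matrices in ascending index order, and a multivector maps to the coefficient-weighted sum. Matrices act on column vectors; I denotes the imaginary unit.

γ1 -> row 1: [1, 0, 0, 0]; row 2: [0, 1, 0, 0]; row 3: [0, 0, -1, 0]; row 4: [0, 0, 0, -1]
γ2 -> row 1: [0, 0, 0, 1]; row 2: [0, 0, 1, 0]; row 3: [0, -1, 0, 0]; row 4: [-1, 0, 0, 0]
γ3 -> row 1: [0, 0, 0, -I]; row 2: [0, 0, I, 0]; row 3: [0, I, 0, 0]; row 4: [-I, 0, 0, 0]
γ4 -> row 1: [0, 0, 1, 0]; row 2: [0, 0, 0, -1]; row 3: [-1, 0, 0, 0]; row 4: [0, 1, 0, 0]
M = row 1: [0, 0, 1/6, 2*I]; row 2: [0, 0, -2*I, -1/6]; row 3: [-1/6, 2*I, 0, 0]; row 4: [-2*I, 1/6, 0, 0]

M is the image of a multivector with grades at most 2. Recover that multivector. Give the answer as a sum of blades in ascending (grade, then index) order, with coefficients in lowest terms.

Method: the blade images are trace-orthogonal — tr(rho(e_A) rho(e_B)^-1) = 4 if A = B and 0 otherwise — and rho(e_A)^-1 = (e_A)^2 * rho(e_A) with (e_A)^2 = +1 or -1, so the coefficient of e_A in the preimage is (e_A)^2 * tr(M rho(e_A))/4.
Nonzero projections over blades of grade <= 2: γ4: (γ4)^2 = -1, tr(M rho(γ4)) = -2/3, coefficient 1/6; γ13: (γ13)^2 = +1, tr(M rho(γ13)) = -8, coefficient -2. Every other blade of grade <= 2 projects to 0.
Answer: 1/6*γ4 - 2*γ13


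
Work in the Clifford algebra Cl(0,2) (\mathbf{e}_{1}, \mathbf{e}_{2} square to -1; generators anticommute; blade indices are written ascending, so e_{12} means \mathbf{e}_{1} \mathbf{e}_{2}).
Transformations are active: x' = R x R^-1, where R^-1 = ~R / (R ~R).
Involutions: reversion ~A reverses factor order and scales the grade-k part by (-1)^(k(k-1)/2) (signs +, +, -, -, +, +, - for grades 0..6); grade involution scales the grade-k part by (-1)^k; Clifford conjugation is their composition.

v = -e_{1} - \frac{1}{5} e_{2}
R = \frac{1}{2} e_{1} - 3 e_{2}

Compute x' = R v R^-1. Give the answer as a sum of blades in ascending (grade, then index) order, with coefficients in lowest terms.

~R = \frac{1}{2} e_{1} - 3 e_{2}, and R ~R = -\frac{37}{4}, so R^-1 = ~R / (-\frac{37}{4}).
R v = -\frac{1}{10} - \frac{31}{10} e_{12}
Answer: \frac{187}{185} e_{1} + \frac{5}{37} e_{2}


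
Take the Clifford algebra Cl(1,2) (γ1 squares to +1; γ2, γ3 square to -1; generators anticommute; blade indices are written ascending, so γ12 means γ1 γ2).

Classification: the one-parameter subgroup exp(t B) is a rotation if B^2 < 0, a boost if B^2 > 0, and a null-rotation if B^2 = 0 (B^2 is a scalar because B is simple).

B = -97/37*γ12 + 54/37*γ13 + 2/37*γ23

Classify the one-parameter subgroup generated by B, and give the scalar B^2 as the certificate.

B^2 term by term: the squares give (-97/37)^2*(γ12)^2 + (54/37)^2*(γ13)^2 + (2/37)^2*(γ23)^2 = 9409/1369*(+1) + 2916/1369*(+1) + 4/1369*(-1) = 9 (each basis 2-blade squares to minus the product of its generators' squares); cross terms between blades sharing an index anticommute and cancel. So B^2 = 9.
Answer: boost, certificate B^2 = 9. No conjugation can change B^2 = 9; the sign gives the class.


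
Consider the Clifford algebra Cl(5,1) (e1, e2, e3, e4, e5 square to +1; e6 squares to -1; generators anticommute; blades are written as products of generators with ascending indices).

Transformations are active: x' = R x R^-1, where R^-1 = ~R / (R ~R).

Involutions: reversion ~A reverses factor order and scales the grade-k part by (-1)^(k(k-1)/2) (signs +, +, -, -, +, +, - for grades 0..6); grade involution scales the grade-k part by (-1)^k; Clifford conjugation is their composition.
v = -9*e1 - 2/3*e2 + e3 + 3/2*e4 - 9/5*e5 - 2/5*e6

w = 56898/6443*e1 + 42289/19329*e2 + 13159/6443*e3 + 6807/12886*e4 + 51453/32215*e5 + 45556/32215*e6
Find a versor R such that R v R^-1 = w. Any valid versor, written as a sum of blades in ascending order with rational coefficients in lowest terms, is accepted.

Reasoning: v^2 = w^2 = 78997/900 since conjugation preserves the quadratic form; R = v + w = -1089/6443*e1 + 9801/6443*e2 + 19602/6443*e3 + 13068/6443*e4 - 6534/32215*e5 + 6534/6443*e6 is then valid when invertible, keeping its own part and reversing (v - w)/2.
Answer: -1089/6443*e1 + 9801/6443*e2 + 19602/6443*e3 + 13068/6443*e4 - 6534/32215*e5 + 6534/6443*e6


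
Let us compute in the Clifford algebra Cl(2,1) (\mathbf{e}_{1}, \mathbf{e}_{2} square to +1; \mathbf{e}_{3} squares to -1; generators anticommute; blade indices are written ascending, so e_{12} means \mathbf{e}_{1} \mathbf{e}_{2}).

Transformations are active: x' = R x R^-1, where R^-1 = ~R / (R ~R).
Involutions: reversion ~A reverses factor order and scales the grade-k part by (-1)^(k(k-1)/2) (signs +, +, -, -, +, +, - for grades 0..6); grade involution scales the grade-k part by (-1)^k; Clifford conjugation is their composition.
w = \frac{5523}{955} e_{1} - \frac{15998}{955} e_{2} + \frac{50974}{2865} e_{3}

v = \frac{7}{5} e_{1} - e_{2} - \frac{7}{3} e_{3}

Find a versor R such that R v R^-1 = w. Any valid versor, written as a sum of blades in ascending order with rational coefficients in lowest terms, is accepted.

R = v + w = \frac{1372}{191} e_{1} - \frac{16953}{955} e_{2} + \frac{14763}{955} e_{3} works: the equal norms (-\frac{559}{225}) guarantee its sandwich swaps v into w.
Answer: \frac{1372}{191} e_{1} - \frac{16953}{955} e_{2} + \frac{14763}{955} e_{3}


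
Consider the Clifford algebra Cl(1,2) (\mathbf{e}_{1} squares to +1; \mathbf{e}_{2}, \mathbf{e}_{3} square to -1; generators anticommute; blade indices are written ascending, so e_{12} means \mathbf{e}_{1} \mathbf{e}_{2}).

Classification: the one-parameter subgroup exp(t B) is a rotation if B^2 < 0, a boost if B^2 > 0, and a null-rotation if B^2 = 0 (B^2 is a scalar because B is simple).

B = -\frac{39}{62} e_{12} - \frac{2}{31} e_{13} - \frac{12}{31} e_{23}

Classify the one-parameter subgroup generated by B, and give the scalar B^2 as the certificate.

B^2 term by term: the squares give (-\frac{39}{62})^2*(e_{12})^2 + (-\frac{2}{31})^2*(e_{13})^2 + (-\frac{12}{31})^2*(e_{23})^2 = \frac{1521}{3844}*(+1) + \frac{4}{961}*(+1) + \frac{144}{961}*(-1) = \frac{1}{4} (each basis 2-blade squares to minus the product of its generators' squares); cross terms between blades sharing an index anticommute and cancel. So B^2 = \frac{1}{4}.
Answer: boost, certificate B^2 = \frac{1}{4}. Key observation: B^2 = \frac{1}{4} is a conjugation invariant, so its sign decides the class regardless of the surface form of B.


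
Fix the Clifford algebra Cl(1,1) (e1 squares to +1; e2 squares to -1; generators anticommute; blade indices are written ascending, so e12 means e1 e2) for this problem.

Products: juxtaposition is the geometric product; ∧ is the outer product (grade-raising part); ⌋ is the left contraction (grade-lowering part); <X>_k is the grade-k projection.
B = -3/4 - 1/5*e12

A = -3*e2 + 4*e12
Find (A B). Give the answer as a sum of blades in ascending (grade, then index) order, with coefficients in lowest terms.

step 1: -4/5 + 3/5*e1 + 9/4*e2 - 3*e12
Answer: -4/5 + 3/5*e1 + 9/4*e2 - 3*e12


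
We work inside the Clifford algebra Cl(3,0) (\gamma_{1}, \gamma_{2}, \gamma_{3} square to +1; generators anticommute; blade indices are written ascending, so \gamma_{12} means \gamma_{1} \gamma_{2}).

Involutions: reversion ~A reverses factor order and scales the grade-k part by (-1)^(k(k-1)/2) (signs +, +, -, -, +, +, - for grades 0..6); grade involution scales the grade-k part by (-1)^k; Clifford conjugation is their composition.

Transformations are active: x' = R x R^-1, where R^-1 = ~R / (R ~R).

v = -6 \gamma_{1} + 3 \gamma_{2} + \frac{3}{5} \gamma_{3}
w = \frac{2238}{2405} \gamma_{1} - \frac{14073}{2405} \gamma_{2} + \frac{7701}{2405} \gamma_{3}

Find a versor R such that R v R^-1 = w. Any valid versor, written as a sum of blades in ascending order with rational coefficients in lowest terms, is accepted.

Since q(v) = q(w) = \frac{1134}{25}, the sum R = v + w = -\frac{12192}{2405} \gamma_{1} - \frac{6858}{2405} \gamma_{2} + \frac{9144}{2405} \gamma_{3} does the job whenever invertible.
Answer: -\frac{12192}{2405} \gamma_{1} - \frac{6858}{2405} \gamma_{2} + \frac{9144}{2405} \gamma_{3}


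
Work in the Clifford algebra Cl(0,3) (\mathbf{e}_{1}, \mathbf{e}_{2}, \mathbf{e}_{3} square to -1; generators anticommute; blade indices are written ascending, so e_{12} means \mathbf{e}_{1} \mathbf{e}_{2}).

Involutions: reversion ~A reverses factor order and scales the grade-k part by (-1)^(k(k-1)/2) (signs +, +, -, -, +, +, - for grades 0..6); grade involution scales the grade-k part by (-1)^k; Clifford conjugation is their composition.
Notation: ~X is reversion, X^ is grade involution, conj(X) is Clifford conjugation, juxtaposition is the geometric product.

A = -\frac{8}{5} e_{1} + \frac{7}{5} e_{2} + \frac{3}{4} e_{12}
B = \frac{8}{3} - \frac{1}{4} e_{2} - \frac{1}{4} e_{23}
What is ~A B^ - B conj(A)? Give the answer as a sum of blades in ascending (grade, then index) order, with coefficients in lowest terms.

first term: -\frac{7}{20} - \frac{979}{240} e_{1} + \frac{56}{15} e_{2} + \frac{7}{20} e_{3} - \frac{12}{5} e_{12} - \frac{3}{16} e_{13} + \frac{2}{5} e_{123}
second term: -\frac{7}{20} + \frac{1069}{240} e_{1} - \frac{56}{15} e_{2} + \frac{7}{20} e_{3} - \frac{8}{5} e_{12} + \frac{3}{16} e_{13} - \frac{2}{5} e_{123}
Answer: -\frac{128}{15} e_{1} + \frac{112}{15} e_{2} - \frac{4}{5} e_{12} - \frac{3}{8} e_{13} + \frac{4}{5} e_{123}


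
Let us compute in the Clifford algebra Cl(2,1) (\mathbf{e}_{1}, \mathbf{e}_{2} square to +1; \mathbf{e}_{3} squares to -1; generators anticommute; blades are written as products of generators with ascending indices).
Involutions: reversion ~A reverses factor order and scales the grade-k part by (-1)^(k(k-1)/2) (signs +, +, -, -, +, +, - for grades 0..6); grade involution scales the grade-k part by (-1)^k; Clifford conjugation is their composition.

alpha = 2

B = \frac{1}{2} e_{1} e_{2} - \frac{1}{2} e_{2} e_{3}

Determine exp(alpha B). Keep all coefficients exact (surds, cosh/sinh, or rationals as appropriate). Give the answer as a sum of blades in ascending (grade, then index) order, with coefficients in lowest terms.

B^2 term by term: the squares give (\frac{1}{2})^2*(e_{1} e_{2})^2 + (-\frac{1}{2})^2*(e_{2} e_{3})^2 = \frac{1}{4}*(-1) + \frac{1}{4}*(+1) = 0 (each basis 2-blade squares to minus the product of its generators' squares); cross terms between blades sharing an index anticommute and cancel. So B^2 = 0.
B^2 = 0, and the exponential is exactly linear here: exp(alpha B) = 1 + alpha B (parabolic case).
Answer: 1 + e_{1} e_{2} - e_{2} e_{3}


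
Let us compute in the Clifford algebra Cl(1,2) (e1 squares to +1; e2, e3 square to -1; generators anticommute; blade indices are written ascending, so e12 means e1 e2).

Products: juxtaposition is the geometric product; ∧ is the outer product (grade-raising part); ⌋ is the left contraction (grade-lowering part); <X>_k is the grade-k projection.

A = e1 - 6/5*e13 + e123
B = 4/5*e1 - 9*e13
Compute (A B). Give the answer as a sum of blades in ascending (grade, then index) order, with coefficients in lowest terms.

step 1: 58/5 + 9*e2 - 201/25*e3 + 4/5*e23
Answer: 58/5 + 9*e2 - 201/25*e3 + 4/5*e23


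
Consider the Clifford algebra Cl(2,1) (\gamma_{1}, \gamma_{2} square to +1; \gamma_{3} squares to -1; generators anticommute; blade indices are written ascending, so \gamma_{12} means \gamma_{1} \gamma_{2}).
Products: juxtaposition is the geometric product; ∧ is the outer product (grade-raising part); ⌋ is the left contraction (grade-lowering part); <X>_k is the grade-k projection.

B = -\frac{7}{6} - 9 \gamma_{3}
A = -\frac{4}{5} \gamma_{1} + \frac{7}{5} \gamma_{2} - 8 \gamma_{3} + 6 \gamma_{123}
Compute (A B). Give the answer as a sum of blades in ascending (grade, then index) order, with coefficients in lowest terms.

step 1: -72 + \frac{14}{15} \gamma_{1} - \frac{49}{30} \gamma_{2} + \frac{28}{3} \gamma_{3} + 54 \gamma_{12} + \frac{36}{5} \gamma_{13} - \frac{63}{5} \gamma_{23} - 7 \gamma_{123}
Answer: -72 + \frac{14}{15} \gamma_{1} - \frac{49}{30} \gamma_{2} + \frac{28}{3} \gamma_{3} + 54 \gamma_{12} + \frac{36}{5} \gamma_{13} - \frac{63}{5} \gamma_{23} - 7 \gamma_{123}


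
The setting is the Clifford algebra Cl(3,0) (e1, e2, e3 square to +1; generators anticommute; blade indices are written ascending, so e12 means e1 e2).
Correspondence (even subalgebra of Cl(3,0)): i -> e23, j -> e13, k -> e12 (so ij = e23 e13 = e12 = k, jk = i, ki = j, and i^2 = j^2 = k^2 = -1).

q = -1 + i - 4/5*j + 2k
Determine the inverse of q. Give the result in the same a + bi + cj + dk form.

In blades: q = -1 + 2*e12 - 4/5*e13 + e23.
With qbar = -1 - 2*e12 + 4/5*e13 - e23 (scalar fixed, mapped units negated), q qbar = 166/25 (the sum of squared coefficients), so q^-1 = qbar / (166/25) = -25/166 - 25/83*e12 + 10/83*e13 - 25/166*e23; translating back:
Answer: -25/166 - 25/166*i + 10/83*j - 25/83*k


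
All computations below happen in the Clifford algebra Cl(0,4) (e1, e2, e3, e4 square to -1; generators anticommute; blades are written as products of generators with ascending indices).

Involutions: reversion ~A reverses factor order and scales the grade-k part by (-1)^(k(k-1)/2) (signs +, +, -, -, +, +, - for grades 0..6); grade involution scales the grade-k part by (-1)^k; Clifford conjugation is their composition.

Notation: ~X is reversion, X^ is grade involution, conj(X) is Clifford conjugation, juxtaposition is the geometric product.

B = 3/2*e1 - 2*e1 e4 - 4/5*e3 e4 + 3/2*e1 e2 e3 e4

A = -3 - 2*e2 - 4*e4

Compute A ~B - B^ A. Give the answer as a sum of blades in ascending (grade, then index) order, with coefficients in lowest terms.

first term: -25/2*e1 - 16/5*e3 + 3*e1 e2 - 12/5*e3 e4 - 6*e1 e2 e3 + 4*e1 e2 e4 - 3*e1 e3 e4 - 8/5*e2 e3 e4 - 9/2*e1 e2 e3 e4
second term: -7/2*e1 - 16/5*e3 + 3*e1 e2 + 12*e1 e4 + 12/5*e3 e4 + 6*e1 e2 e3 - 4*e1 e2 e4 + 3*e1 e3 e4 + 8/5*e2 e3 e4 - 9/2*e1 e2 e3 e4
Answer: -9*e1 - 12*e1 e4 - 24/5*e3 e4 - 12*e1 e2 e3 + 8*e1 e2 e4 - 6*e1 e3 e4 - 16/5*e2 e3 e4


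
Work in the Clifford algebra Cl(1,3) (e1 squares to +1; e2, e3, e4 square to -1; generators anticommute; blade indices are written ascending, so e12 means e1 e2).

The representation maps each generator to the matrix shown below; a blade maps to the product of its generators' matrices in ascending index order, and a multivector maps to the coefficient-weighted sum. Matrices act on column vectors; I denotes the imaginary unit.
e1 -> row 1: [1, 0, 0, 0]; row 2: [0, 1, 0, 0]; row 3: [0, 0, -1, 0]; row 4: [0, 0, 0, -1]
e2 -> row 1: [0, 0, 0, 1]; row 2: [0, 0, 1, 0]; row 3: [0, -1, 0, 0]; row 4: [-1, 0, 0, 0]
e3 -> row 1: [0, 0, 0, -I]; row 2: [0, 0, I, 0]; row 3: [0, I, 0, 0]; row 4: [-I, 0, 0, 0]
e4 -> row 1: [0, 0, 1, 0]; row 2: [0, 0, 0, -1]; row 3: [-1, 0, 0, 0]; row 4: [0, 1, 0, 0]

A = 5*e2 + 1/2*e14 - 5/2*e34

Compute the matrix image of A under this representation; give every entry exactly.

Bivector images (products of the table entries): rho(e14) = rho(e1)rho(e4) = row 1: [0, 0, 1, 0]; row 2: [0, 0, 0, -1]; row 3: [1, 0, 0, 0]; row 4: [0, -1, 0, 0]; rho(e34) = rho(e3)rho(e4) = row 1: [0, -I, 0, 0]; row 2: [-I, 0, 0, 0]; row 3: [0, 0, 0, -I]; row 4: [0, 0, -I, 0].
M = (5)*rho(e2) + (1/2)*rho(e14) + (-5/2)*rho(e34), summed entrywise:
Answer: row 1: [0, 5*I/2, 1/2, 5]; row 2: [5*I/2, 0, 5, -1/2]; row 3: [1/2, -5, 0, 5*I/2]; row 4: [-5, -1/2, 5*I/2, 0]


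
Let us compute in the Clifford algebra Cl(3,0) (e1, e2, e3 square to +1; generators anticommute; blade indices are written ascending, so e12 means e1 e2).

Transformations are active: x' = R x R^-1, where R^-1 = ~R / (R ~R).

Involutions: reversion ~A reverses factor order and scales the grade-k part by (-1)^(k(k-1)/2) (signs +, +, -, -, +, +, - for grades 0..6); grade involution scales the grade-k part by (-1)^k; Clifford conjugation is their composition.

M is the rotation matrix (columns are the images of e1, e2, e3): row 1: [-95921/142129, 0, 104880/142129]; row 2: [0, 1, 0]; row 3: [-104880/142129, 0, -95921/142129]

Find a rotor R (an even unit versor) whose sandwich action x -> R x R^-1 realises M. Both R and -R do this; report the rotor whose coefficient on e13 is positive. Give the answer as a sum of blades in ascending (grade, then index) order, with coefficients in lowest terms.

Method: write R = a + b12*e12 + b13*e13 + b23*e23 with a^2 + b12^2 + b13^2 + b23^2 = 1 (so R^-1 = ~R). Expanding the columns R e_j ~R gives tr M = 4a^2 - 1 and, from the antisymmetric part, M21 - M12 = -4a*b12, M13 - M31 = 4a*b13, M32 - M23 = -4a*b23.
Here tr M = -49713/142129, so a^2 = (1 + tr M)/4 = 23104/142129 and a = ±152/377. Taking a = 152/377: M21 - M12 = 0, M13 - M31 = 209760/142129, M32 - M23 = 0, giving b12 = 0, b13 = 345/377, b23 = 0, i.e. R = 152/377 + 345/377*e13.
Its e13 coefficient is already positive.
Answer: 152/377 + 345/377*e13. Note: both R and -R realise this M (trace -49713/142129); the covering map identifies them, and the e13-coefficient sign is the tie-breaker.


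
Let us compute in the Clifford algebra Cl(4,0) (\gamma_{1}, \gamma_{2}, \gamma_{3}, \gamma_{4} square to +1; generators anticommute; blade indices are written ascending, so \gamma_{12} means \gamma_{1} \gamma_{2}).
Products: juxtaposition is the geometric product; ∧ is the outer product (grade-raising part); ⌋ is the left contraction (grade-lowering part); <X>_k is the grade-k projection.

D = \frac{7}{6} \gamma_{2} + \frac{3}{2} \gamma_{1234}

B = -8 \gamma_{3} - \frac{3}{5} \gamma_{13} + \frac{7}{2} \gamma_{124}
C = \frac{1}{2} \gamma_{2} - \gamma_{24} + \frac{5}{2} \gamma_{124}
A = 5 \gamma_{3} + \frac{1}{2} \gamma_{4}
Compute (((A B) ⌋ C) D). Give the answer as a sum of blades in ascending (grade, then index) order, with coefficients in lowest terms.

step 1: -40 + 3 \gamma_{1} + \frac{7}{4} \gamma_{12} + 4 \gamma_{34} - \frac{3}{10} \gamma_{134} + \frac{35}{2} \gamma_{1234}
step 2: -20 \gamma_{2} - \frac{35}{8} \gamma_{4} + \frac{95}{2} \gamma_{24} - 100 \gamma_{124}
step 3: -\frac{70}{3} - 150 \gamma_{3} - \frac{665}{12} \gamma_{4} + \frac{285}{4} \gamma_{13} + \frac{350}{3} \gamma_{14} + \frac{245}{48} \gamma_{24} + \frac{105}{16} \gamma_{123} + 30 \gamma_{134}
Answer: -\frac{70}{3} - 150 \gamma_{3} - \frac{665}{12} \gamma_{4} + \frac{285}{4} \gamma_{13} + \frac{350}{3} \gamma_{14} + \frac{245}{48} \gamma_{24} + \frac{105}{16} \gamma_{123} + 30 \gamma_{134}


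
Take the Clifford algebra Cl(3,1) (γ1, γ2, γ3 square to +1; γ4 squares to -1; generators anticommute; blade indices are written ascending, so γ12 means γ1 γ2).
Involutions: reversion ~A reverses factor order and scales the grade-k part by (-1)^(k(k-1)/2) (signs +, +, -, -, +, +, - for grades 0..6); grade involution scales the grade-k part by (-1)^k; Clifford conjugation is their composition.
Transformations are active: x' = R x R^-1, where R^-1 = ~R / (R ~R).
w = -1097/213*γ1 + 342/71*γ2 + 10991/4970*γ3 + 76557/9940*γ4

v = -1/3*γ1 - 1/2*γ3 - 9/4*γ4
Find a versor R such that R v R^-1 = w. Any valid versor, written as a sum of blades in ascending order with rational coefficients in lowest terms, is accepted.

A norm check does it: q(v) = q(w) = -677/144, hence R = v + w = -1168/213*γ1 + 342/71*γ2 + 4253/2485*γ3 + 13548/2485*γ4 realises the map — parallel part kept, (v - w)/2 negated, v carried to w.
Answer: -1168/213*γ1 + 342/71*γ2 + 4253/2485*γ3 + 13548/2485*γ4


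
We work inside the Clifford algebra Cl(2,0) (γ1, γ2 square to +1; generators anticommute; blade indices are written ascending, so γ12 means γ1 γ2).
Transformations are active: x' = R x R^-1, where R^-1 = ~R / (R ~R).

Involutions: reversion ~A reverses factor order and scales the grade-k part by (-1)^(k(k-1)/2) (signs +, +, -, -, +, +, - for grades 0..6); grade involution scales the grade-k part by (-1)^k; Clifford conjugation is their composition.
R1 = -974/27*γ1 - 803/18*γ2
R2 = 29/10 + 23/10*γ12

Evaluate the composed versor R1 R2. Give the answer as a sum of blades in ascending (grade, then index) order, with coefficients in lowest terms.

Distribute over the terms of R1 (each basis-blade product reordered to ascending indices, repeated generators contracted through their squares):
(-974/27*γ1) R2 = -14123/135*γ1 - 11201/135*γ2
(-803/18*γ2) R2 = 18469/180*γ1 - 23287/180*γ2
Summing the partial products and collecting blades:
Answer: -217/108*γ1 - 22933/108*γ2


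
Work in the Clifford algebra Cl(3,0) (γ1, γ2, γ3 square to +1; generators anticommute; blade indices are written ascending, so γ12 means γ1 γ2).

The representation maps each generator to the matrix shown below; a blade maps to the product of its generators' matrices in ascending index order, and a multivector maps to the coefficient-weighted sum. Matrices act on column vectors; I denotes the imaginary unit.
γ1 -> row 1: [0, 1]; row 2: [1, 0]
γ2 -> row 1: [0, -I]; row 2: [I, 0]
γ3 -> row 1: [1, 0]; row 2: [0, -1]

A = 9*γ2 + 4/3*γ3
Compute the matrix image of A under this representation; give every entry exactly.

M = (9)*rho(γ2) + (4/3)*rho(γ3), summed entrywise:
Answer: row 1: [4/3, -9*I]; row 2: [9*I, -4/3]


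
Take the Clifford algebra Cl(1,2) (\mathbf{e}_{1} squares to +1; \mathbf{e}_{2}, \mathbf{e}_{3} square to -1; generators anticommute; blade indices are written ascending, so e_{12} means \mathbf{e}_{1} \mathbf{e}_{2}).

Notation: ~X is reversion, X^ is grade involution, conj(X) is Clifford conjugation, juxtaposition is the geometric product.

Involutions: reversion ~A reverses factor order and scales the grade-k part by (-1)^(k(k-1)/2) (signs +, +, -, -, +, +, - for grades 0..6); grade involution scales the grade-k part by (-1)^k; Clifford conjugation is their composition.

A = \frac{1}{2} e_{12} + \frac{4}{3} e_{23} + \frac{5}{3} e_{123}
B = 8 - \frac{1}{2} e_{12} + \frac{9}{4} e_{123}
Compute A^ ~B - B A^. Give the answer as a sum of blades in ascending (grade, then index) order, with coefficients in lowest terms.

first term: -\frac{7}{2} + 3 e_{1} - \frac{47}{24} e_{3} + 4 e_{12} + \frac{2}{3} e_{13} + \frac{32}{3} e_{23} - \frac{40}{3} e_{123}
second term: \frac{7}{2} - 3 e_{1} + \frac{47}{24} e_{3} + 4 e_{12} + \frac{2}{3} e_{13} + \frac{32}{3} e_{23} - \frac{40}{3} e_{123}
Answer: -7 + 6 e_{1} - \frac{47}{12} e_{3}


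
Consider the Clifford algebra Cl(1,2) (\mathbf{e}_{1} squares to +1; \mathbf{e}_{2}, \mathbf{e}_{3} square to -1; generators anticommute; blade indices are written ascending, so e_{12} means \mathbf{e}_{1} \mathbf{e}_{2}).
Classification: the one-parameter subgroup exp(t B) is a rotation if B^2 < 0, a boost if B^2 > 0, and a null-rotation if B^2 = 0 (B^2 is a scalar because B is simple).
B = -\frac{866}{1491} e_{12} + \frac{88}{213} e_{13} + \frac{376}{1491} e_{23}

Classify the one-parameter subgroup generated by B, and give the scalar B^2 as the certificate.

B^2 term by term: the squares give (-\frac{866}{1491})^2*(e_{12})^2 + (\frac{88}{213})^2*(e_{13})^2 + (\frac{376}{1491})^2*(e_{23})^2 = \frac{749956}{2223081}*(+1) + \frac{7744}{45369}*(+1) + \frac{141376}{2223081}*(-1) = \frac{4}{9} (each basis 2-blade squares to minus the product of its generators' squares); cross terms between blades sharing an index anticommute and cancel. So B^2 = \frac{4}{9}.
Answer: boost, certificate B^2 = \frac{4}{9}. The invariant at work: B^2 = \frac{4}{9} is unchanged by conjugation, hence its sign classifies the subgroup whatever basis B is written in.


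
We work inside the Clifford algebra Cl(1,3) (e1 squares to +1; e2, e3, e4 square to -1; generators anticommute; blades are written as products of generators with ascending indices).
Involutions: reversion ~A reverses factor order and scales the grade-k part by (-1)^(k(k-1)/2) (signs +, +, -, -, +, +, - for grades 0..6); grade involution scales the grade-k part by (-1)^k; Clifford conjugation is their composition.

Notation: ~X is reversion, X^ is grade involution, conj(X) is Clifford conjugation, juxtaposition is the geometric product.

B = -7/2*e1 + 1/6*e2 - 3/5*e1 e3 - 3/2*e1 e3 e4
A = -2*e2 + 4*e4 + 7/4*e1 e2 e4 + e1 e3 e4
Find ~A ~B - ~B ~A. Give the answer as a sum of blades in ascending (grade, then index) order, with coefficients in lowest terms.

first term: 11/6 - 3/5*e4 - 7*e1 e2 - 6*e1 e3 + 329/24*e1 e4 - 21/8*e2 e3 + 131/24*e2 e4 + 7/2*e3 e4 + 6/5*e1 e2 e3 + 12/5*e1 e3 e4 + 21/20*e2 e3 e4 + 17/6*e1 e2 e3 e4
second term: 11/6 - 3/5*e4 + 7*e1 e2 - 6*e1 e3 - 343/24*e1 e4 + 21/8*e2 e3 + 163/24*e2 e4 + 7/2*e3 e4 + 6/5*e1 e2 e3 + 12/5*e1 e3 e4 - 21/20*e2 e3 e4 - 17/6*e1 e2 e3 e4
Answer: -14*e1 e2 + 28*e1 e4 - 21/4*e2 e3 - 4/3*e2 e4 + 21/10*e2 e3 e4 + 17/3*e1 e2 e3 e4


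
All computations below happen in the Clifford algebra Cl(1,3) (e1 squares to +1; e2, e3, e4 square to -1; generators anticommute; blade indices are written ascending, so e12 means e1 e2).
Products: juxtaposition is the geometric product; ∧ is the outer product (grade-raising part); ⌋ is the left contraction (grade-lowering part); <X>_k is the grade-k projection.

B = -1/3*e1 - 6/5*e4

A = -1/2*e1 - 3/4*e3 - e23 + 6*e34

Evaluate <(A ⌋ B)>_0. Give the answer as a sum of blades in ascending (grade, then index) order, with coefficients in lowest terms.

step 1: 1/6
step 2: 1/6
Answer: 1/6


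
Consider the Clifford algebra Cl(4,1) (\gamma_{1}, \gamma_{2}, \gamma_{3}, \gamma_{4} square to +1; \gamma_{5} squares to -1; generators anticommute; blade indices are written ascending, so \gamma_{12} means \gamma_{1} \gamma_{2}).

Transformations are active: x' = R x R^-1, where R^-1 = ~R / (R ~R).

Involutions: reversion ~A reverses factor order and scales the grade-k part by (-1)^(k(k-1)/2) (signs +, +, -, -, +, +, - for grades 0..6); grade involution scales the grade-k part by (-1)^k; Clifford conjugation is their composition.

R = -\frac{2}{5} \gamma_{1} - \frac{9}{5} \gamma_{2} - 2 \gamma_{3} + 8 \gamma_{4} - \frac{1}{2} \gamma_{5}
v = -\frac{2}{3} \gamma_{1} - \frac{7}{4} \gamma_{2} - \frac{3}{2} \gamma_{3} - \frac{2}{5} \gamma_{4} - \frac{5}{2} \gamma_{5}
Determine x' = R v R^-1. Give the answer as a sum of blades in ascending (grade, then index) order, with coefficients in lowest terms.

~R = -\frac{2}{5} \gamma_{1} - \frac{9}{5} \gamma_{2} - 2 \gamma_{3} + 8 \gamma_{4} - \frac{1}{2} \gamma_{5}, and R ~R = \frac{1423}{20}, so R^-1 = ~R / (\frac{1423}{20}).
R v = \frac{59}{30} - \frac{1}{2} \gamma_{12} - \frac{11}{15} \gamma_{13} + \frac{412}{75} \gamma_{14} + \frac{2}{3} \gamma_{15} - \frac{4}{5} \gamma_{23} + \frac{368}{25} \gamma_{24} + \frac{29}{8} \gamma_{25} + \frac{64}{5} \gamma_{34} + \frac{17}{4} \gamma_{35} - \frac{101}{5} \gamma_{45}
Answer: \frac{4586}{7115} \gamma_{1} + \frac{46973}{28460} \gamma_{2} + \frac{11863}{8538} \gamma_{3} + \frac{17978}{21345} \gamma_{4} + \frac{21109}{8538} \gamma_{5}


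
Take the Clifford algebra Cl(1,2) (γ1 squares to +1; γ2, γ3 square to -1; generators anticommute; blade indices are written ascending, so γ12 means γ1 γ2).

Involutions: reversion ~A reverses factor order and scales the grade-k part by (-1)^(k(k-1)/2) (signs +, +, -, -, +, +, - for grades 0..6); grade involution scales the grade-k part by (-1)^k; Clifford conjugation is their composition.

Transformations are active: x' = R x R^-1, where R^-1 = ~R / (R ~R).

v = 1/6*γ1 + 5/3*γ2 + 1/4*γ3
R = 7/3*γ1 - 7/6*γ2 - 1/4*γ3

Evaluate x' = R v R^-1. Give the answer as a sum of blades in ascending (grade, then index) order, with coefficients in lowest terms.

~R = 7/3*γ1 - 7/6*γ2 - 1/4*γ3, and R ~R = 193/48, so R^-1 = ~R / (193/48).
R v = 115/48 + 49/12*γ12 + 5/8*γ13 + 1/8*γ23
Answer: 1009/386*γ1 - 590/193*γ2 - 423/772*γ3


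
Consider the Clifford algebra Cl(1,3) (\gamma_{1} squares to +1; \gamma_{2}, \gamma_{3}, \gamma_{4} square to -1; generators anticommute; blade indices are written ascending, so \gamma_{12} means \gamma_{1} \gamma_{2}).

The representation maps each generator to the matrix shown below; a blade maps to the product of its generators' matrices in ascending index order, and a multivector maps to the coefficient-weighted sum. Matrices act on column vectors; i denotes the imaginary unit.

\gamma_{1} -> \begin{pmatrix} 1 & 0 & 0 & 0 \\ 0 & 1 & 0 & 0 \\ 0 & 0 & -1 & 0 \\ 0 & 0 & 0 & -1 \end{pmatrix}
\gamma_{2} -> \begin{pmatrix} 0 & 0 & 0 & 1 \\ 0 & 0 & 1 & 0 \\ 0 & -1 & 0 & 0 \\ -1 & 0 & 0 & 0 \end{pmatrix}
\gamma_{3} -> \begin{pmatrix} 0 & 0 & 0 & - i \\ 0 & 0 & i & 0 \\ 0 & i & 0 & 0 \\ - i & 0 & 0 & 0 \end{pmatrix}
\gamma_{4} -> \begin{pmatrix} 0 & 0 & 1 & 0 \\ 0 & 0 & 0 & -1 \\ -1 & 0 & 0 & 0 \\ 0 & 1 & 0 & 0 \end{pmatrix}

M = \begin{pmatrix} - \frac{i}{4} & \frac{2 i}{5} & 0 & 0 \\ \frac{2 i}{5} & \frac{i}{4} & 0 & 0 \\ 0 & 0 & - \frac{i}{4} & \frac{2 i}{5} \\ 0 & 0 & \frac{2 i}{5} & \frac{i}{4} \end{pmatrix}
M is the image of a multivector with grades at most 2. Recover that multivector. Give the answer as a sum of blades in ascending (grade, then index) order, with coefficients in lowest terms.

Method: the blade images are trace-orthogonal — tr(rho(e_A) rho(e_B)^-1) = 4 if A = B and 0 otherwise — and rho(e_A)^-1 = (e_A)^2 * rho(e_A) with (e_A)^2 = +1 or -1, so the coefficient of e_A in the preimage is (e_A)^2 * tr(M rho(e_A))/4.
Nonzero projections over blades of grade <= 2: \gamma_{23}: (\gamma_{23})^2 = -1, tr(M rho(\gamma_{23})) = -1, coefficient \frac{1}{4}; \gamma_{34}: (\gamma_{34})^2 = -1, tr(M rho(\gamma_{34})) = \frac{8}{5}, coefficient -\frac{2}{5}. Every other blade of grade <= 2 projects to 0.
Answer: \frac{1}{4} \gamma_{23} - \frac{2}{5} \gamma_{34}


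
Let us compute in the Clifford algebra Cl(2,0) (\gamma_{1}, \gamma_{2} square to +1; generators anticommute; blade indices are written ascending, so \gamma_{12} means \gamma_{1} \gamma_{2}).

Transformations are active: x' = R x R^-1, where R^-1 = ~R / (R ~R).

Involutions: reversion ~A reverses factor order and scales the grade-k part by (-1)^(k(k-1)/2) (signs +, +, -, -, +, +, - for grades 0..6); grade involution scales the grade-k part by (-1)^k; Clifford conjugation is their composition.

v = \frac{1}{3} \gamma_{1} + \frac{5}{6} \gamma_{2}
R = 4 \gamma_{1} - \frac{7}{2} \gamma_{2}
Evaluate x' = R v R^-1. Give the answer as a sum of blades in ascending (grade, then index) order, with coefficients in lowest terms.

~R = 4 \gamma_{1} - \frac{7}{2} \gamma_{2}, and R ~R = \frac{113}{4}, so R^-1 = ~R / (\frac{113}{4}).
R v = -\frac{19}{12} + \frac{9}{2} \gamma_{12}
Answer: -\frac{265}{339} \gamma_{1} - \frac{299}{678} \gamma_{2}


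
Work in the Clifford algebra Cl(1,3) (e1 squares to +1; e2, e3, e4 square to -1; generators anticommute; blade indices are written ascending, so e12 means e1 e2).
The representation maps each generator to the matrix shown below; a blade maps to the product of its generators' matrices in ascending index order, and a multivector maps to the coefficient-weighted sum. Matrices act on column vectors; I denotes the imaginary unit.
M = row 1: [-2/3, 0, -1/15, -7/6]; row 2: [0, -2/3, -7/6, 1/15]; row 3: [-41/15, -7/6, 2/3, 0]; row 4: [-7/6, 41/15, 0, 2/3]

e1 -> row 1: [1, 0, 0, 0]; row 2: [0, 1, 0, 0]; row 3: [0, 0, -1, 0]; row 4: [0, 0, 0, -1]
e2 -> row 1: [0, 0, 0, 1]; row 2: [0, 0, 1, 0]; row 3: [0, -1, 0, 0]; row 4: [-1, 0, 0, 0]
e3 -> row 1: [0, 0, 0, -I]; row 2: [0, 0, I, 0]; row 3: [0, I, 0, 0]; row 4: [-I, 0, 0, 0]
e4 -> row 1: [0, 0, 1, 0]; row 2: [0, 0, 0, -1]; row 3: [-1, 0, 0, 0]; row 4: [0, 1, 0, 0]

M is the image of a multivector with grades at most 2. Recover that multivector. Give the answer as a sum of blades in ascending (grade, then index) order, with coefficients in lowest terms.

Method: the blade images are trace-orthogonal — tr(rho(e_A) rho(e_B)^-1) = 4 if A = B and 0 otherwise — and rho(e_A)^-1 = (e_A)^2 * rho(e_A) with (e_A)^2 = +1 or -1, so the coefficient of e_A in the preimage is (e_A)^2 * tr(M rho(e_A))/4.
Nonzero projections over blades of grade <= 2: e1: (e1)^2 = +1, tr(M rho(e1)) = -8/3, coefficient -2/3; e4: (e4)^2 = -1, tr(M rho(e4)) = -16/3, coefficient 4/3; e12: (e12)^2 = +1, tr(M rho(e12)) = -14/3, coefficient -7/6; e14: (e14)^2 = +1, tr(M rho(e14)) = -28/5, coefficient -7/5. Every other blade of grade <= 2 projects to 0.
Answer: -2/3*e1 + 4/3*e4 - 7/6*e12 - 7/5*e14


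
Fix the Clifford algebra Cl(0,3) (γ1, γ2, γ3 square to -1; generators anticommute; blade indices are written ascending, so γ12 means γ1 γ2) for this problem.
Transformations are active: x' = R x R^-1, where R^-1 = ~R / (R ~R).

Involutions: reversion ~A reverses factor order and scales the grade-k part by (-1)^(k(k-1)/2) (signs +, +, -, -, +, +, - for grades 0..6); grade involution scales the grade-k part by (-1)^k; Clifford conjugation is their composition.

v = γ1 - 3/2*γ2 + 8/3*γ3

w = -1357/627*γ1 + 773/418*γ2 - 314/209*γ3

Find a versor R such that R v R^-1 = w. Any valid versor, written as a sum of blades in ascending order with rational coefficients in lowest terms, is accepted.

Construction: equal norms (both -373/36) license R = v + w = -730/627*γ1 + 73/209*γ2 + 730/627*γ3 — nothing changes along that direction, while (v - w)/2 changes sign, so v maps onto w.
Answer: -730/627*γ1 + 73/209*γ2 + 730/627*γ3


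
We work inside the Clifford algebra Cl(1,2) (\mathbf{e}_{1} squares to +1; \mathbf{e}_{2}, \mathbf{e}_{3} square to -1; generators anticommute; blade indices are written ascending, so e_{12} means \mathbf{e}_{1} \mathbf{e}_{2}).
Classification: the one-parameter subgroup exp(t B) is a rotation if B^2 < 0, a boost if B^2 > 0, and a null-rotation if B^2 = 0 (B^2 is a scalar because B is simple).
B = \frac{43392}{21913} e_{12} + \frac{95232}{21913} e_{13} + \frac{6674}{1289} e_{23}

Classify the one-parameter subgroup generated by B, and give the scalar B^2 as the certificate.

B^2 term by term: the squares give (\frac{43392}{21913})^2*(e_{12})^2 + (\frac{95232}{21913})^2*(e_{13})^2 + (\frac{6674}{1289})^2*(e_{23})^2 = \frac{1882865664}{480179569}*(+1) + \frac{9069133824}{480179569}*(+1) + \frac{44542276}{1661521}*(-1) = -4 (each basis 2-blade squares to minus the product of its generators' squares); cross terms between blades sharing an index anticommute and cancel. So B^2 = -4.
Answer: rotation, certificate B^2 = -4. No conjugation can change B^2 = -4; the sign gives the class.


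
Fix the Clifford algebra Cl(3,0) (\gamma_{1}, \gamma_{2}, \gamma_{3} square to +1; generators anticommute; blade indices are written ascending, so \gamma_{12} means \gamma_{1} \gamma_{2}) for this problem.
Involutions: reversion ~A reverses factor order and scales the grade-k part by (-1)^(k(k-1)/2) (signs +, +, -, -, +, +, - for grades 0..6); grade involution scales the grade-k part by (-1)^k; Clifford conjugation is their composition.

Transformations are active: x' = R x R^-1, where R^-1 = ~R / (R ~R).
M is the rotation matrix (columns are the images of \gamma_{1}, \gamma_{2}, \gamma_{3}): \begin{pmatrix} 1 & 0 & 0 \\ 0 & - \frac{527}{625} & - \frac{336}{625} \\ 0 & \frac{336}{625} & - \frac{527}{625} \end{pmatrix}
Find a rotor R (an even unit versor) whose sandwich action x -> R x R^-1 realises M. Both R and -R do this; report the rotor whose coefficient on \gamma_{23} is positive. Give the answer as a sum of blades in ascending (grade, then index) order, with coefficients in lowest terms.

Method: write R = a + b12*\gamma_{12} + b13*\gamma_{13} + b23*\gamma_{23} with a^2 + b12^2 + b13^2 + b23^2 = 1 (so R^-1 = ~R). Expanding the columns R e_j ~R gives tr M = 4a^2 - 1 and, from the antisymmetric part, M21 - M12 = -4a*b12, M13 - M31 = 4a*b13, M32 - M23 = -4a*b23.
Here tr M = -\frac{429}{625}, so a^2 = (1 + tr M)/4 = \frac{49}{625} and a = ±\frac{7}{25}. Taking a = \frac{7}{25}: M21 - M12 = 0, M13 - M31 = 0, M32 - M23 = \frac{672}{625}, giving b12 = 0, b13 = 0, b23 = -\frac{24}{25}, i.e. R = \frac{7}{25} - \frac{24}{25} \gamma_{23}.
Its \gamma_{23} coefficient is negative, so report the other preimage -R.
Answer: -\frac{7}{25} + \frac{24}{25} \gamma_{23}. Sheet selection: the two-to-one cover makes ±R indistinguishable at the matrix level (trace -\frac{429}{625}), so uniqueness comes from the required sign on \gamma_{23}.
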